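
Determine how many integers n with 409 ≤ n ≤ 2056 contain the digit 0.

433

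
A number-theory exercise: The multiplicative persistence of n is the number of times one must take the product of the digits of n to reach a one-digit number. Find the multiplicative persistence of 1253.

1253 → 30 → 0 (2 steps)

2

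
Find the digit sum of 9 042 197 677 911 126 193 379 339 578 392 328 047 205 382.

197

9+0+4+2+1+9+7+6+7+7+9+1+1+1+2+6+1+9+3+3+7+9+3+3+9+5+7+8+3+9+2+3+2+8+0+4+7+2+0+5+3+8+2 = 197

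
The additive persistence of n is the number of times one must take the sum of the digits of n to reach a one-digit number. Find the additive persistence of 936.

2

936 → 18 → 9 (2 steps)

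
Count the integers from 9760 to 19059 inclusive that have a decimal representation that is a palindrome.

93

The integers in [9760, 19059] that have a decimal representation that is a palindrome: 9779, 9889, 9999, 10001, 10101, 10201, …, 18881, 18981.
93 qualify.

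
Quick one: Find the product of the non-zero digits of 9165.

9×1×6×5 = 270

270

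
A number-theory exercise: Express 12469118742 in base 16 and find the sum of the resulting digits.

12469118742 in base 16 is 2E737A716.
Digit sum: 2+14+7+3+7+10+7+1+6 = 57.

57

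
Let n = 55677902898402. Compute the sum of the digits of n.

5+5+6+7+7+9+0+2+8+9+8+4+0+2 = 72

72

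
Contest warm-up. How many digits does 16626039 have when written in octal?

8

16626039 in base 8 is 77330567, which has 8 digits.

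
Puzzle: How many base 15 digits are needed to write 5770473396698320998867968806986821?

29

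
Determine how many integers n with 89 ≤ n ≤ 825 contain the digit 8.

161

The integers in [89, 825] that contain the digit 8: 89, 98, 108, 118, 128, 138, …, 824, 825.
161 qualify.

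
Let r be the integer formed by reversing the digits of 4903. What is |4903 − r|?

Reverse of 4903 is 3094.
|4903 − 3094| = 1809

1809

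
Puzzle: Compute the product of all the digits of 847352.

6720

8×4×7×3×5×2 = 6720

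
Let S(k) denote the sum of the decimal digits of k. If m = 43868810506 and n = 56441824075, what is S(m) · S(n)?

2254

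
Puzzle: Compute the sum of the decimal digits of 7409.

7+4+0+9 = 20

20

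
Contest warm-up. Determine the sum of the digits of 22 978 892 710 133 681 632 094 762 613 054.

2+2+9+7+8+8+9+2+7+1+0+1+3+3+6+8+1+6+3+2+0+9+4+7+6+2+6+1+3+0+5+4 = 135

135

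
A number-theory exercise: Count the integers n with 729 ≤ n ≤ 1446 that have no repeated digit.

The integers in [729, 1446] that have no repeated digit: 729, 730, 731, 732, 734, 735, …, 1438, 1439.
382 qualify.

382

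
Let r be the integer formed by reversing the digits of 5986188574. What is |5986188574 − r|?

1227371679

Reverse of 5986188574 is 4758816895.
|5986188574 − 4758816895| = 1227371679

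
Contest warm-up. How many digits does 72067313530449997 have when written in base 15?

72067313530449997 in base 15 is 2706AB324C16467, which has 15 digits.

15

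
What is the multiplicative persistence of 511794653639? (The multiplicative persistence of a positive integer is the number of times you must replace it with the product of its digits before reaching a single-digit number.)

511794653639 → 18370800 → 0 (2 steps)

2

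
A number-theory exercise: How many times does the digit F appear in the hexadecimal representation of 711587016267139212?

711587016267139212 in base 16 is 9E0109F0362088C.
The digit F appears 1 time.

1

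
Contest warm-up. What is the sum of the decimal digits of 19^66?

415

19^66 = 2498835475335488615165941356210895586368381374221567418772496080399497448506732376681
Sum of its 85 digits: 415.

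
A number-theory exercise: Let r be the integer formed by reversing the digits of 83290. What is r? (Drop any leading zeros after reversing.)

Reversing 83290 gives 9238.

9238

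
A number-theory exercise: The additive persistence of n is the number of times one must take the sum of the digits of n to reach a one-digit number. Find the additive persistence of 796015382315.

2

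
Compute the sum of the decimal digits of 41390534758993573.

4+1+3+9+0+5+3+4+7+5+8+9+9+3+5+7+3 = 85

85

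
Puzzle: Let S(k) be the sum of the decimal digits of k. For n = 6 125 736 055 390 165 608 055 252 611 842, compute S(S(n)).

11

First digit sum: 119.
1+1+9 = 11.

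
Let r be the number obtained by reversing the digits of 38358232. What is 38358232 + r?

Reverse of 38358232 is 23285383.
38358232 + 23285383 = 61643615

61643615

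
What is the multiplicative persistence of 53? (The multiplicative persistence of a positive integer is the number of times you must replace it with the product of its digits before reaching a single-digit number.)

2

53 → 15 → 5 (2 steps)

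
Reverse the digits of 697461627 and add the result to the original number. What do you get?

1423626423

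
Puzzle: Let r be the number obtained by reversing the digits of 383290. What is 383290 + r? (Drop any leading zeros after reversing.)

475673

Reverse of 383290 is 92383.
383290 + 92383 = 475673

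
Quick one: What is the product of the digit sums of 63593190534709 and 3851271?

1728

S(63593190534709) = 6+3+5+9+3+1+9+0+5+3+4+7+0+9 = 64.
S(3851271) = 3+8+5+1+2+7+1 = 27.
64 · 27 = 1728.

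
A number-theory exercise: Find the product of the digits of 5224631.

5×2×2×4×6×3×1 = 1440

1440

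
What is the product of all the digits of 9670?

9×6×7×0 = 0

0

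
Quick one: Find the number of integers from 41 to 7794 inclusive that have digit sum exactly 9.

The integers in [41, 7794] that have digit sum exactly 9: 45, 54, 63, 72, 81, 90, …, 7110, 7200.
212 qualify.

212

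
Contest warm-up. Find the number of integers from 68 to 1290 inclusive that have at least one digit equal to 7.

320

The integers in [68, 1290] that have at least one digit equal to 7: 70, 71, 72, 73, 74, 75, …, 1279, 1287.
320 qualify.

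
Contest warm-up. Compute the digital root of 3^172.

9

The digital root of n equals n mod 9 (or 9 when 9 | n), so we need 3^172 mod 9.
3^172 ≡ 0 (mod 9), so the digital root is 9.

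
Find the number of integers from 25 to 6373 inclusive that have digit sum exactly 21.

The integers in [25, 6373] that have digit sum exactly 21: 399, 489, 498, 579, 588, 597, …, 6357, 6366.
315 qualify.

315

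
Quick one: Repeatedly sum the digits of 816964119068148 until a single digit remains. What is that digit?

9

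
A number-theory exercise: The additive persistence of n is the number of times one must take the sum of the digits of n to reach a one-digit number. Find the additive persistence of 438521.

2

438521 → 23 → 5 (2 steps)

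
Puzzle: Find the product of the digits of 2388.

384

2×3×8×8 = 384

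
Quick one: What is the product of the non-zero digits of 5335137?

4725

5×3×3×5×1×3×7 = 4725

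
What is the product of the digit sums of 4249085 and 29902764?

1248

S(4249085) = 4+2+4+9+0+8+5 = 32.
S(29902764) = 2+9+9+0+2+7+6+4 = 39.
32 · 39 = 1248.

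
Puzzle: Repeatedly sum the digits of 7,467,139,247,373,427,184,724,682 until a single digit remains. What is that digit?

7+4+6+7+1+3+9+2+4+7+3+7+3+4+2+7+1+8+4+7+2+4+6+8+2 = 118
1+1+8 = 10
1+0 = 1

1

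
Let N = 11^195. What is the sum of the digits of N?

11^195 = 117916235515744592838406496324401359854073072505596230270364757505620123201221298889833783496738825329466329331940820267799863821819832928823825443135032147501272118494542578663539435257317024698240358451
Sum of its 204 digits: 890.

890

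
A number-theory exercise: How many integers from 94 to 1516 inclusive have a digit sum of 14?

112

The integers in [94, 1516] that have a digit sum of 14: 95, 149, 158, 167, 176, 185, …, 1490, 1508.
112 qualify.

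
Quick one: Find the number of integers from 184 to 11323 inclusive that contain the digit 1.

4660

The integers in [184, 11323] that contain the digit 1: 184, 185, 186, 187, 188, 189, …, 11322, 11323.
4660 qualify.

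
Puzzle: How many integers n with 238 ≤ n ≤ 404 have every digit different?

125

The integers in [238, 404] that have every digit different: 238, 239, 240, 241, 243, 245, …, 402, 403.
125 qualify.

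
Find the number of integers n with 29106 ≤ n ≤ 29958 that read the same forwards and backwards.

The integers in [29106, 29958] that read the same forwards and backwards: 29192, 29292, 29392, 29492, 29592, 29692, 29792, 29892.
8 qualify.

8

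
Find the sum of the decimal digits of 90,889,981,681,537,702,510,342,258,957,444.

154

9+0+8+8+9+9+8+1+6+8+1+5+3+7+7+0+2+5+1+0+3+4+2+2+5+8+9+5+7+4+4+4 = 154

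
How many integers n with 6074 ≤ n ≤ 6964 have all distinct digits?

452

The integers in [6074, 6964] that have all distinct digits: 6074, 6075, 6078, 6079, 6081, 6082, …, 6957, 6958.
452 qualify.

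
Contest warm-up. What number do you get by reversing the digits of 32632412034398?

Reversing 32632412034398 gives 89343021423623.

89343021423623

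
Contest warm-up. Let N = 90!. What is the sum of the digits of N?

90! = 1485715964481761497309522733620825737885569961284688766942216863704985393094065876545992131370884059645617234469978112000000000000000000000
Sum of its 139 digits: 585.

585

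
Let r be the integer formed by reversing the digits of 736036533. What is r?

Reversing 736036533 gives 335630637.

335630637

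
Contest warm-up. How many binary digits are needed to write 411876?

19

411876 in base 2 is 1100100100011100100, which has 19 digits.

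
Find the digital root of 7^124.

7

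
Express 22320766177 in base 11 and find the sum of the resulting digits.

57

22320766177 in base 11 is 9514543AA6.
Digit sum: 9+5+1+4+5+4+3+10+10+6 = 57.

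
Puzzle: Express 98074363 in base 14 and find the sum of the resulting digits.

49

98074363 in base 14 is D04D559.
Digit sum: 13+0+4+13+5+5+9 = 49.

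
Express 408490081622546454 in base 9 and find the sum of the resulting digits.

46

408490081622546454 in base 9 is 2644007312312361010.
Digit sum: 2+6+4+4+0+0+7+3+1+2+3+1+2+3+6+1+0+1+0 = 46.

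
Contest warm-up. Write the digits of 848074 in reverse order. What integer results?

Reversing 848074 gives 470848.

470848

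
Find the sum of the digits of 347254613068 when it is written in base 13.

64

347254613068 in base 13 is 26990B8340C.
Digit sum: 2+6+9+9+0+11+8+3+4+0+12 = 64.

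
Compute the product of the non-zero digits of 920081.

144

9×2×8×1 = 144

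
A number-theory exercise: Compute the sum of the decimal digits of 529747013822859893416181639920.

142

5+2+9+7+4+7+0+1+3+8+2+2+8+5+9+8+9+3+4+1+6+1+8+1+6+3+9+9+2+0 = 142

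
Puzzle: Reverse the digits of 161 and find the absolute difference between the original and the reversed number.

Reverse of 161 is 161.
|161 − 161| = 0

0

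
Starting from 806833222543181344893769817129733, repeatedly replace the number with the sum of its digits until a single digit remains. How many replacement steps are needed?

806833222543181344893769817129733 → 150 → 6 (2 steps)

2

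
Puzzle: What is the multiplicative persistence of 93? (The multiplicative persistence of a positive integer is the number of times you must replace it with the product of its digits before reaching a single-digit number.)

93 → 27 → 14 → 4 (3 steps)

3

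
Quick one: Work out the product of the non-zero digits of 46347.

4×6×3×4×7 = 2016

2016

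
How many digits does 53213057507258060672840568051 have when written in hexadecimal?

24

53213057507258060672840568051 in base 16 is ABF0CF3BB2C165FEA0D50CF3, which has 24 digits.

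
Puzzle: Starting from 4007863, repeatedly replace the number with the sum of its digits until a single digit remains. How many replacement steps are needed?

3

4007863 → 28 → 10 → 1 (3 steps)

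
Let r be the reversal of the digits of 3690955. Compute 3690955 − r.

-1900008

Reverse of 3690955 is 5590963.
3690955 − 5590963 = -1900008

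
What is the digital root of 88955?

8

8+8+9+5+5 = 35
3+5 = 8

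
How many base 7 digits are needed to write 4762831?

4762831 in base 7 is 55324543, which has 8 digits.

8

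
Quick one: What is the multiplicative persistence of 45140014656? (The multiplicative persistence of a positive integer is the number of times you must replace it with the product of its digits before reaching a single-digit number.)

1

45140014656 → 0 (1 step)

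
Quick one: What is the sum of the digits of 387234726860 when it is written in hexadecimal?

80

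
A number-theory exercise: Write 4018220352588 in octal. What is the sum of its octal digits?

4018220352588 in base 8 is 72362046142114.
Digit sum: 7+2+3+6+2+0+4+6+1+4+2+1+1+4 = 43.

43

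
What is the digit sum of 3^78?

3^78 = 16423203268260658146231467800709255289
Sum of its 38 digits: 153.

153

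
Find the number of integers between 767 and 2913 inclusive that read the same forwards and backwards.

The integers in [767, 2913] that read the same forwards and backwards: 767, 777, 787, 797, 808, 818, …, 2772, 2882.
43 qualify.

43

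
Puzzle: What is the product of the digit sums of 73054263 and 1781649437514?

1800

S(73054263) = 7+3+0+5+4+2+6+3 = 30.
S(1781649437514) = 1+7+8+1+6+4+9+4+3+7+5+1+4 = 60.
30 · 60 = 1800.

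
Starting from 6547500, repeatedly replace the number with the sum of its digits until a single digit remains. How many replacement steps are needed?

2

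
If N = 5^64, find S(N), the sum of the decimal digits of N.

166

5^64 = 542101086242752217003726400434970855712890625
Sum of its 45 digits: 166.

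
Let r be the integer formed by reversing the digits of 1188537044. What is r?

Reversing 1188537044 gives 4407358811.

4407358811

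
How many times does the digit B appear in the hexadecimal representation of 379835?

379835 in base 16 is 5CBBB.
The digit B appears 3 times.

3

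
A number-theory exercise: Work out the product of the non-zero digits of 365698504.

777600

3×6×5×6×9×8×5×4 = 777600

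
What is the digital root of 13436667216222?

6

1+3+4+3+6+6+6+7+2+1+6+2+2+2 = 51
5+1 = 6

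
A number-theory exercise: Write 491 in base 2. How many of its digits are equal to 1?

491 in base 2 is 111101011.
The digit 1 appears 7 times.

7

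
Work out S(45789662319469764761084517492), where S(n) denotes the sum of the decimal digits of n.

150

4+5+7+8+9+6+6+2+3+1+9+4+6+9+7+6+4+7+6+1+0+8+4+5+1+7+4+9+2 = 150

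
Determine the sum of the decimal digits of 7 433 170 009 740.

7+4+3+3+1+7+0+0+0+9+7+4+0 = 45

45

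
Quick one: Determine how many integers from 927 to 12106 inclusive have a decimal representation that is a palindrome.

The integers in [927, 12106] that have a decimal representation that is a palindrome: 929, 939, 949, 959, 969, 979, …, 11911, 12021.
119 qualify.

119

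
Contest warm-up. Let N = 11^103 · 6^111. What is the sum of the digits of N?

891

11^103 · 6^111 = 43474576879410954328516313635390976993724345596710427039955633412060484898090974329470167290303868916904252498707560163546709357697790136450683296198289373150835474082291918761102146340741185536
Sum of its 194 digits: 891.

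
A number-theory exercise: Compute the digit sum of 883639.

8+8+3+6+3+9 = 37

37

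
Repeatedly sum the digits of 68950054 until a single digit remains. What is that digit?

1

6+8+9+5+0+0+5+4 = 37
3+7 = 10
1+0 = 1
(Equivalently, 68950054 mod 9 = 1.)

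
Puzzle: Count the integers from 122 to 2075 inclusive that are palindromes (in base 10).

The integers in [122, 2075] that are palindromes (in base 10): 131, 141, 151, 161, 171, 181, …, 1991, 2002.
98 qualify.

98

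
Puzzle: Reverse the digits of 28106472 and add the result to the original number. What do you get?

55566654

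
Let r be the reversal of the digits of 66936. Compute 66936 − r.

Reverse of 66936 is 63966.
66936 − 63966 = 2970

2970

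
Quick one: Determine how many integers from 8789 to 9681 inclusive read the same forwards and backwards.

9

The integers in [8789, 9681] that read the same forwards and backwards: 8888, 8998, 9009, 9119, 9229, 9339, 9449, 9559, 9669.
9 qualify.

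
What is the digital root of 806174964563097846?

8+0+6+1+7+4+9+6+4+5+6+3+0+9+7+8+4+6 = 93
9+3 = 12
1+2 = 3
(Equivalently, 806174964563097846 mod 9 = 3.)

3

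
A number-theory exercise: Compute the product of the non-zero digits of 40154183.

1920

4×1×5×4×1×8×3 = 1920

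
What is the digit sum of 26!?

81

26! = 403291461126605635584000000
Sum of its 27 digits: 81.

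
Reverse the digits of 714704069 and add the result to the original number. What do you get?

1675111486

Reverse of 714704069 is 960407417.
714704069 + 960407417 = 1675111486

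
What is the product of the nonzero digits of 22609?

216

2×2×6×9 = 216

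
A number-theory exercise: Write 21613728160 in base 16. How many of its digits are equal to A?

1

21613728160 in base 16 is 5084751A0.
The digit A appears 1 time.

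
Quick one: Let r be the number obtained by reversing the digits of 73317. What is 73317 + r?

Reverse of 73317 is 71337.
73317 + 71337 = 144654

144654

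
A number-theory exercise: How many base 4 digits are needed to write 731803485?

15

731803485 in base 4 is 223213212331131, which has 15 digits.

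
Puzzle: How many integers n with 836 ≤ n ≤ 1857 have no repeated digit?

541

The integers in [836, 1857] that have no repeated digit: 836, 837, 839, 840, 841, 842, …, 1856, 1857.
541 qualify.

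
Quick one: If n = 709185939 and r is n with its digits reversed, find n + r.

Reverse of 709185939 is 939581907.
709185939 + 939581907 = 1648767846

1648767846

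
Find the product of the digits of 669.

324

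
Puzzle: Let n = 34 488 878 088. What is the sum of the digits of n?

3+4+4+8+8+8+7+8+0+8+8 = 66

66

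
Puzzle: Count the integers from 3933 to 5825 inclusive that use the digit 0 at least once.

The integers in [3933, 5825] that use the digit 0 at least once: 3940, 3950, 3960, 3970, 3980, 3990, …, 5810, 5820.
522 qualify.

522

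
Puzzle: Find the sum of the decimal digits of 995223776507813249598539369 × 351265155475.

206

995223776507813249598539369 × 351265155475 = 349587434587433673672495912784693395275
Sum of its 39 digits: 206.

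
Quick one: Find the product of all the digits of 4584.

640

4×5×8×4 = 640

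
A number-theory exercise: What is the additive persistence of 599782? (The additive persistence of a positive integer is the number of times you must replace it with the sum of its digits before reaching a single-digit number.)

599782 → 40 → 4 (2 steps)

2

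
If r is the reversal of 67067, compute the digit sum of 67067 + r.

16

Reversal of 67067 is 76076; 67067 + 76076 = 143143.
Digit sum of 143143: 1+4+3+1+4+3 = 16.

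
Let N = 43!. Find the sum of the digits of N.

43! = 60415263063373835637355132068513997507264512000000000
Sum of its 53 digits: 180.

180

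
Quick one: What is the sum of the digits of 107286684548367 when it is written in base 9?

71

107286684548367 in base 9 is 461774614744583.
Digit sum: 4+6+1+7+7+4+6+1+4+7+4+4+5+8+3 = 71.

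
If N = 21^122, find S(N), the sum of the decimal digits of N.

21^122 = 204528558521463624170459739678744920588459990149755012324639777629265525672975721692577001573178090059045074865211210987548687980284575603192994117151856232074841
Sum of its 162 digits: 747.

747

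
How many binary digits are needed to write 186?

186 in base 2 is 10111010, which has 8 digits.

8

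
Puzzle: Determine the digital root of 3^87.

The digital root of n equals n mod 9 (or 9 when 9 | n), so we need 3^87 mod 9.
3^87 ≡ 0 (mod 9), so the digital root is 9.

9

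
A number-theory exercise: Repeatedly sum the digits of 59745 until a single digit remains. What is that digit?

5+9+7+4+5 = 30
3+0 = 3

3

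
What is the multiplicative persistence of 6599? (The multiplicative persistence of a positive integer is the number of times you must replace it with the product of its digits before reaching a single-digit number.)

6599 → 2430 → 0 (2 steps)

2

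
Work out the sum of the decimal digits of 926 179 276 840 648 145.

9+2+6+1+7+9+2+7+6+8+4+0+6+4+8+1+4+5 = 89

89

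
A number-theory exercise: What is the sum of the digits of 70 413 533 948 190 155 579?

89

7+0+4+1+3+5+3+3+9+4+8+1+9+0+1+5+5+5+7+9 = 89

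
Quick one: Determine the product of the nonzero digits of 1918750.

2520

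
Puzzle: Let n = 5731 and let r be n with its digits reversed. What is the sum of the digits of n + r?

14

Reversal of 5731 is 1375; 5731 + 1375 = 7106.
Digit sum of 7106: 7+1+0+6 = 14.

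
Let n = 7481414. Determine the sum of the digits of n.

29

7+4+8+1+4+1+4 = 29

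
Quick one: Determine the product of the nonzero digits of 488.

256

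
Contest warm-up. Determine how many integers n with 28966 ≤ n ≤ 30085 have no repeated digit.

The integers in [28966, 30085] that have no repeated digit: 28967, 28970, 28971, 28973, 28974, 28975, …, 29875, 29876.
343 qualify.

343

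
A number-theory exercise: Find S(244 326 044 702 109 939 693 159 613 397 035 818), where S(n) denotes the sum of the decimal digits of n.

156

2+4+4+3+2+6+0+4+4+7+0+2+1+0+9+9+3+9+6+9+3+1+5+9+6+1+3+3+9+7+0+3+5+8+1+8 = 156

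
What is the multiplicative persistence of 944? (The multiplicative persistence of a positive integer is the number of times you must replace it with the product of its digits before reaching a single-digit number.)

3

944 → 144 → 16 → 6 (3 steps)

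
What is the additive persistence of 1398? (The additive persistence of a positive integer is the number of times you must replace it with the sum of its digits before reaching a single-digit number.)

2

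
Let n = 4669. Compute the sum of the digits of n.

25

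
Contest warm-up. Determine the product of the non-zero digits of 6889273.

6×8×8×9×2×7×3 = 145152

145152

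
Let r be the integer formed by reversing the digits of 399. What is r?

993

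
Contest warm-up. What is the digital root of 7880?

7+8+8+0 = 23
2+3 = 5

5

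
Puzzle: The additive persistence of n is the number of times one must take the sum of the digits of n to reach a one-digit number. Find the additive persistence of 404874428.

2

404874428 → 41 → 5 (2 steps)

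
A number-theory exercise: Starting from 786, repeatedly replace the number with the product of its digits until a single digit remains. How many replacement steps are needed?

4

786 → 336 → 54 → 20 → 0 (4 steps)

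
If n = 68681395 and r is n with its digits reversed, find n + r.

128000081

Reverse of 68681395 is 59318686.
68681395 + 59318686 = 128000081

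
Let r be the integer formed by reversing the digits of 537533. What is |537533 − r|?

201798

Reverse of 537533 is 335735.
|537533 − 335735| = 201798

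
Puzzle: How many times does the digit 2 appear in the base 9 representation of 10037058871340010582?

10037058871340010582 in base 9 is 73775313162571523550.
The digit 2 appears 2 times.

2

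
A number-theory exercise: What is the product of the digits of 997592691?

2755620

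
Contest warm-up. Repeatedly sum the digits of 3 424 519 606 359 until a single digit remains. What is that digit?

3+4+2+4+5+1+9+6+0+6+3+5+9 = 57
5+7 = 12
1+2 = 3

3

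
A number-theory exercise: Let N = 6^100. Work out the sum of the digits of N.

6^100 = 653318623500070906096690267158057820537143710472954871543071966369497141477376
Sum of its 78 digits: 342.

342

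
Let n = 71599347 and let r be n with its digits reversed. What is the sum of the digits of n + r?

Reversal of 71599347 is 74399517; 71599347 + 74399517 = 145998864.
Digit sum of 145998864: 1+4+5+9+9+8+8+6+4 = 54.

54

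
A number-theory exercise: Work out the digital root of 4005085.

4+0+0+5+0+8+5 = 22
2+2 = 4
(Equivalently, 4005085 mod 9 = 4.)

4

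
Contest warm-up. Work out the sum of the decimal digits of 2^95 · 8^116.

599

2^95 · 8^116 = 22713710134237715329666368996500141698551292521478689383796568724394977753543685103943470334805111423773828800195818060422956300894208
Sum of its 134 digits: 599.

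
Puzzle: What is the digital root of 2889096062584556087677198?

2+8+8+9+0+9+6+0+6+2+5+8+4+5+5+6+0+8+7+6+7+7+1+9+8 = 136
1+3+6 = 10
1+0 = 1

1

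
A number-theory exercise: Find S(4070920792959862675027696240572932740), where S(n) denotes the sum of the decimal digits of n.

172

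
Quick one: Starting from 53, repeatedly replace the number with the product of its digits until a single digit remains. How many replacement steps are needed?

2

53 → 15 → 5 (2 steps)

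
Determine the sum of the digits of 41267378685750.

69

4+1+2+6+7+3+7+8+6+8+5+7+5+0 = 69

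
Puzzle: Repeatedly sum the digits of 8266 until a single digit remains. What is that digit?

8+2+6+6 = 22
2+2 = 4

4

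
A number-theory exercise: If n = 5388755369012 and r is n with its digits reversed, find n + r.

7498390947847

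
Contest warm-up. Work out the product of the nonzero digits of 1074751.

1×7×4×7×5×1 = 980

980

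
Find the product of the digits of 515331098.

0

5×1×5×3×3×1×0×9×8 = 0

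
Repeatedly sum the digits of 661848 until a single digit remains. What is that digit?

6

6+6+1+8+4+8 = 33
3+3 = 6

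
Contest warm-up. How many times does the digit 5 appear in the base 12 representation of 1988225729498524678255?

1988225729498524678255 in base 12 is 6281A88A93B120685BA7.
The digit 5 appears 1 time.

1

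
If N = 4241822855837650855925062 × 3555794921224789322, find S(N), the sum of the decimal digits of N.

221

4241822855837650855925062 × 3555794921224789322 = 15083052167522750597877487494186216369787964
Sum of its 44 digits: 221.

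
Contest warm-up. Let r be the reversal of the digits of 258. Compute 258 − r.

-594

Reverse of 258 is 852.
258 − 852 = -594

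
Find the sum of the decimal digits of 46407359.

38

4+6+4+0+7+3+5+9 = 38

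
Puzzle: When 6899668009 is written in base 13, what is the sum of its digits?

6899668009 in base 13 is 85C5A72C0.
Digit sum: 8+5+12+5+10+7+2+12+0 = 61.

61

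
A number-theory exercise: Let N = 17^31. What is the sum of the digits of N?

17^31 = 139288917338851014461418017489467720433
Sum of its 39 digits: 170.

170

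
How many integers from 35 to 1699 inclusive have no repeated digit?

1043

The integers in [35, 1699] that have no repeated digit: 35, 36, 37, 38, 39, 40, …, 1697, 1698.
1043 qualify.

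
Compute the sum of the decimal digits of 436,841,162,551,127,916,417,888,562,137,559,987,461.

4+3+6+8+4+1+1+6+2+5+5+1+1+2+7+9+1+6+4+1+7+8+8+8+5+6+2+1+3+7+5+5+9+9+8+7+4+6+1 = 186

186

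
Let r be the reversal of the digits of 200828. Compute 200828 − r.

-627174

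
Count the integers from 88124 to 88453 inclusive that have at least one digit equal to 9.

The integers in [88124, 88453] that have at least one digit equal to 9: 88129, 88139, 88149, 88159, 88169, 88179, …, 88439, 88449.
60 qualify.

60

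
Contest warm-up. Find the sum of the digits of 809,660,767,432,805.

71

8+0+9+6+6+0+7+6+7+4+3+2+8+0+5 = 71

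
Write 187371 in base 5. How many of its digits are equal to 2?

1

187371 in base 5 is 21443441.
The digit 2 appears 1 time.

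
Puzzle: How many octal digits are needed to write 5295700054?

11

5295700054 in base 8 is 47351374126, which has 11 digits.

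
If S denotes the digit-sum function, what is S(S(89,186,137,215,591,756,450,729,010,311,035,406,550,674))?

9

First digit sum: 162.
1+6+2 = 9.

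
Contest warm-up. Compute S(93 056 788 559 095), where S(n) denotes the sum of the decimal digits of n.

79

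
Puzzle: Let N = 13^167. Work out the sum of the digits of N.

13^167 = 1067922742228571333155838763990562203920682419026710431170104473634780655512486000821236978693827627217038837798464246009295887706488195279089377260599307565003593980723022601891214265317
Sum of its 187 digits: 817.

817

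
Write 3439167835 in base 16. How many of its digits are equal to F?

3439167835 in base 16 is CCFD895B.
The digit F appears 1 time.

1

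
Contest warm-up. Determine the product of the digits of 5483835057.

5×4×8×3×8×3×5×0×5×7 = 0

0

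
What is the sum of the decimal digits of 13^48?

13^48 = 294632676319010105335586872991323185304149065116720321
Sum of its 54 digits: 208.

208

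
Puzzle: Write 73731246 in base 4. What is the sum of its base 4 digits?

18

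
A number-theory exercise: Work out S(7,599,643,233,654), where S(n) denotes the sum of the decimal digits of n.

66

7+5+9+9+6+4+3+2+3+3+6+5+4 = 66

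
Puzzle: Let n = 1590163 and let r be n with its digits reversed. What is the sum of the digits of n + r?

14

Reversal of 1590163 is 3610951; 1590163 + 3610951 = 5201114.
Digit sum of 5201114: 5+2+0+1+1+1+4 = 14.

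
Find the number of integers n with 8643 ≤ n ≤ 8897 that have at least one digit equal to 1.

43

The integers in [8643, 8897] that have at least one digit equal to 1: 8651, 8661, 8671, 8681, 8691, 8701, …, 8881, 8891.
43 qualify.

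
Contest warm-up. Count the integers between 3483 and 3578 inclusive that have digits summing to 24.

2

The integers in [3483, 3578] that have digits summing to 24: 3489, 3498.
2 qualify.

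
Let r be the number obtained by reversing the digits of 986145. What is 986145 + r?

1527834

Reverse of 986145 is 541689.
986145 + 541689 = 1527834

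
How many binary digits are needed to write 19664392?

19664392 in base 2 is 1001011000000111000001000, which has 25 digits.

25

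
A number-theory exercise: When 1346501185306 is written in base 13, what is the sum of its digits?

1346501185306 in base 13 is 99C890241C4.
Digit sum: 9+9+12+8+9+0+2+4+1+12+4 = 70.

70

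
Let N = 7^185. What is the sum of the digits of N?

724

7^185 = 2203623537979176959980811854407278640086624898232265616111918310702098751983159009273672934137079438816766120480469979848970923432032570721506378291971972807
Sum of its 157 digits: 724.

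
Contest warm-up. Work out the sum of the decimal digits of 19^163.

937

19^163 = 27342420327764901178697283841488763188171168109621119985720672627868199006014599796641812950085375371303158884802264154863116023188051629976933563343937231309697902449333221133342085821197793178959793663210059
Sum of its 209 digits: 937.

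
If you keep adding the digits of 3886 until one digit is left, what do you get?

7

3+8+8+6 = 25
2+5 = 7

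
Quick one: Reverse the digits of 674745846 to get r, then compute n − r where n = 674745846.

26198370

Reverse of 674745846 is 648547476.
674745846 − 648547476 = 26198370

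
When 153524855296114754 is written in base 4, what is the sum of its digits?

153524855296114754 in base 4 is 20201123200223200013210001002.
Digit sum: 2+0+2+0+1+1+2+3+2+0+0+2+2+3+2+0+0+0+1+3+2+1+0+0+0+1+0+0+2 = 32.

32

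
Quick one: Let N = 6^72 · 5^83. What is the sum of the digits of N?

144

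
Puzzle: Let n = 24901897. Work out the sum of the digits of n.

2+4+9+0+1+8+9+7 = 40

40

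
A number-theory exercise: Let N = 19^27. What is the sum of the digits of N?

127

19^27 = 33600614943460448322716069311260139
Sum of its 35 digits: 127.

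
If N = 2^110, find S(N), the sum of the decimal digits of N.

121

2^110 = 1298074214633706907132624082305024
Sum of its 34 digits: 121.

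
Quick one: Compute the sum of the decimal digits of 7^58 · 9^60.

486

7^58 · 9^60 = 18631030945526489589744924879605533947439842511443843155850356710348064140676584278942726333755119406660049
Sum of its 107 digits: 486.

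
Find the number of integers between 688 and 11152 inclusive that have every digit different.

5097

The integers in [688, 11152] that have every digit different: 689, 690, 691, 692, 693, 694, …, 10986, 10987.
5097 qualify.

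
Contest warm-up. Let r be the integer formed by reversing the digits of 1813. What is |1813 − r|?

1368

Reverse of 1813 is 3181.
|1813 − 3181| = 1368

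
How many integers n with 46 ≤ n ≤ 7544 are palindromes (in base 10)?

The integers in [46, 7544] that are palindromes (in base 10): 55, 66, 77, 88, 99, 101, …, 7337, 7447.
160 qualify.

160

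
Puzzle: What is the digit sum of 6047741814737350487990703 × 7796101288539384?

6047741814737350487990703 × 7796101288539384 = 47148807754627370692132039245939841346952
Sum of its 41 digits: 189.

189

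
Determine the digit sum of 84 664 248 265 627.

70

8+4+6+6+4+2+4+8+2+6+5+6+2+7 = 70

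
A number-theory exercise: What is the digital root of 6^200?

9

The digital root of n equals n mod 9 (or 9 when 9 | n), so we need 6^200 mod 9.
6^200 ≡ 0 (mod 9), so the digital root is 9.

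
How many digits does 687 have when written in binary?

10

687 in base 2 is 1010101111, which has 10 digits.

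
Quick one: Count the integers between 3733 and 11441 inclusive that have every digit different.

3507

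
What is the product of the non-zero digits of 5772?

490

5×7×7×2 = 490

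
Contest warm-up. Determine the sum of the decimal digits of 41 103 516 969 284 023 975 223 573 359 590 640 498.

4+1+1+0+3+5+1+6+9+6+9+2+8+4+0+2+3+9+7+5+2+2+3+5+7+3+3+5+9+5+9+0+6+4+0+4+9+8 = 169

169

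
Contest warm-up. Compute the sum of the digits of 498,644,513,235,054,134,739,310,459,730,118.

4+9+8+6+4+4+5+1+3+2+3+5+0+5+4+1+3+4+7+3+9+3+1+0+4+5+9+7+3+0+1+1+8 = 132

132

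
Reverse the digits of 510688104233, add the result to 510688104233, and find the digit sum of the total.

64

Reversal of 510688104233 is 332401886015; 510688104233 + 332401886015 = 843089990248.
Digit sum of 843089990248: 8+4+3+0+8+9+9+9+0+2+4+8 = 64.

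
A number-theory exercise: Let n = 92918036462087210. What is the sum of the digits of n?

9+2+9+1+8+0+3+6+4+6+2+0+8+7+2+1+0 = 68

68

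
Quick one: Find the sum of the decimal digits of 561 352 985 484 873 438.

93

5+6+1+3+5+2+9+8+5+4+8+4+8+7+3+4+3+8 = 93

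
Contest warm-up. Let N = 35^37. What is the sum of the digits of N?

251

35^37 = 1350571686708832152540938380931547726504504680633544921875
Sum of its 58 digits: 251.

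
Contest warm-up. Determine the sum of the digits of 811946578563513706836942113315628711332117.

173

8+1+1+9+4+6+5+7+8+5+6+3+5+1+3+7+0+6+8+3+6+9+4+2+1+1+3+3+1+5+6+2+8+7+1+1+3+3+2+1+1+7 = 173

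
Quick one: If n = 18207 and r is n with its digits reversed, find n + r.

Reverse of 18207 is 70281.
18207 + 70281 = 88488

88488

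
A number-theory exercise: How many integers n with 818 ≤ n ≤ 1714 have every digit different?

The integers in [818, 1714] that have every digit different: 819, 820, 821, 823, 824, 825, …, 1708, 1709.
472 qualify.

472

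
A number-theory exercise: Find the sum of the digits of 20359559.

2+0+3+5+9+5+5+9 = 38

38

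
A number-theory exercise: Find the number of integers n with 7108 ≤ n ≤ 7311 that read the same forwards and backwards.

2

The integers in [7108, 7311] that read the same forwards and backwards: 7117, 7227.
2 qualify.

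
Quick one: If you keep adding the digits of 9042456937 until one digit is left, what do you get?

4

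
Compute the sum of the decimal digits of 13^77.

13^77 = 59379717571748521322244885951525396909802021751143365394748435217661338449728339899133
Sum of its 86 digits: 403.

403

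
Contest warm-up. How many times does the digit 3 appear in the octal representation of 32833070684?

32833070684 in base 8 is 364500163134.
The digit 3 appears 3 times.

3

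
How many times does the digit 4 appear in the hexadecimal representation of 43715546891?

1

43715546891 in base 16 is A2DA64F0B.
The digit 4 appears 1 time.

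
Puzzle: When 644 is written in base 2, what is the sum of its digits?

3

644 in base 2 is 1010000100.
Digit sum: 1+0+1+0+0+0+0+1+0+0 = 3.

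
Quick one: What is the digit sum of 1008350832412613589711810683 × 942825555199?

1008350832412613589711810683 × 942825555199 = 950698933404796212370690301607054390917
Sum of its 39 digits: 167.

167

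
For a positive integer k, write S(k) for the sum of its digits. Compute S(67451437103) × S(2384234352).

S(67451437103) = 6+7+4+5+1+4+3+7+1+0+3 = 41.
S(2384234352) = 2+3+8+4+2+3+4+3+5+2 = 36.
41 · 36 = 1476.

1476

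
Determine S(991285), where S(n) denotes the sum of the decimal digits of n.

9+9+1+2+8+5 = 34

34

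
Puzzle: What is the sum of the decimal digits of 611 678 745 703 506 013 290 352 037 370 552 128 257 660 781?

6+1+1+6+7+8+7+4+5+7+0+3+5+0+6+0+1+3+2+9+0+3+5+2+0+3+7+3+7+0+5+5+2+1+2+8+2+5+7+6+6+0+7+8+1 = 176

176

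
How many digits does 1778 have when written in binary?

11

1778 in base 2 is 11011110010, which has 11 digits.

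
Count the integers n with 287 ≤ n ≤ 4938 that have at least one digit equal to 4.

1967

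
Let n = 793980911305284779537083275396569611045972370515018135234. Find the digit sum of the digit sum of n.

First digit sum: 253.
2+5+3 = 10.

10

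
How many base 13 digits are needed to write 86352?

86352 in base 13 is 303C6, which has 5 digits.

5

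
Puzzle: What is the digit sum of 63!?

333

63! = 1982608315404440064116146708361898137544773690227268628106279599612729753600000000000000
Sum of its 88 digits: 333.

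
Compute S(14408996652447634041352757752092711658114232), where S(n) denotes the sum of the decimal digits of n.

182

1+4+4+0+8+9+9+6+6+5+2+4+4+7+6+3+4+0+4+1+3+5+2+7+5+7+7+5+2+0+9+2+7+1+1+6+5+8+1+1+4+2+3+2 = 182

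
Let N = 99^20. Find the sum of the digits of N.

198

99^20 = 8179069375972308708891986605443361898001
Sum of its 40 digits: 198.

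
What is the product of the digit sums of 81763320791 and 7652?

940

S(81763320791) = 8+1+7+6+3+3+2+0+7+9+1 = 47.
S(7652) = 7+6+5+2 = 20.
47 · 20 = 940.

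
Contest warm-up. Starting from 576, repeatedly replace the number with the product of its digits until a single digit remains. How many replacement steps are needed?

2

576 → 210 → 0 (2 steps)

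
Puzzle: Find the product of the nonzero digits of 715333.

945

7×1×5×3×3×3 = 945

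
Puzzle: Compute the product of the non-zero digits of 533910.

405

5×3×3×9×1 = 405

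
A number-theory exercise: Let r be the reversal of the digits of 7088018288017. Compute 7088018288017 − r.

Reverse of 7088018288017 is 7108828108807.
7088018288017 − 7108828108807 = -20809820790

-20809820790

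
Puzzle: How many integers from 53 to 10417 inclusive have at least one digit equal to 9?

The integers in [53, 10417] that have at least one digit equal to 9: 59, 69, 79, 89, 90, 91, …, 10399, 10409.
3511 qualify.

3511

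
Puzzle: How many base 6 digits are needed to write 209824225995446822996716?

209824225995446822996716 in base 6 is 541001500334551121524033340204, which has 30 digits.

30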